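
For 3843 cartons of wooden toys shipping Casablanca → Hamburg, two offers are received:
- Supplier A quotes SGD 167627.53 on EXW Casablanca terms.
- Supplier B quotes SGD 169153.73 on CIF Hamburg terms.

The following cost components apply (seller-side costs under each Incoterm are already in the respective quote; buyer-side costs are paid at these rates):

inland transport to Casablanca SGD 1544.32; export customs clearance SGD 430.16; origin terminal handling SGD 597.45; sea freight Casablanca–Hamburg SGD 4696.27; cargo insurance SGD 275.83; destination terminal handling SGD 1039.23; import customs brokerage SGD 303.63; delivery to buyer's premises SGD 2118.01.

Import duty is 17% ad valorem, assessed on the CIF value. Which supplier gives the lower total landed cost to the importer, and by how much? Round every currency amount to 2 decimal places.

Supplier A (EXW):
CIF value = EXW price + inland to port + export clearance + origin terminal + freight + insurance = 167627.53 + 1544.32 + 430.16 + 597.45 + 4696.27 + 275.83 = 175171.56
Import duty = 175171.56 × 17% = 29779.17
Buyer bears (A): 1544.32 + 430.16 + 597.45 + 4696.27 + 275.83 + 1039.23 + 303.63 + 2118.01 = 11004.90
Landed cost (A) = invoice 167627.53 + 11004.90 + duty 29779.17 = 208411.60
Supplier B (CIF):
The CIF price already equals the CIF value: 169153.73
Import duty = 169153.73 × 17% = 28756.13
Buyer bears (B): 1039.23 + 303.63 + 2118.01 = 3460.87
Landed cost (B) = invoice 169153.73 + 3460.87 + duty 28756.13 = 201370.73
Difference = |208411.60 − 201370.73| = 7040.87

Supplier B is cheaper by SGD 7040.87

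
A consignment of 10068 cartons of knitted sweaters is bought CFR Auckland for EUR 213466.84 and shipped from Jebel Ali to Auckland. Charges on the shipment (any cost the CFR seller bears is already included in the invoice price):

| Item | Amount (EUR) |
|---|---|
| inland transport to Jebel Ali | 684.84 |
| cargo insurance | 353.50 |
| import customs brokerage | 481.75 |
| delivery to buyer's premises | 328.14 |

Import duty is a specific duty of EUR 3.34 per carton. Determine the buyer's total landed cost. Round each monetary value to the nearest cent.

CFR: the seller pays costs through ocean freight to the destination port, but not insurance.
Already in the invoice (seller's account under CFR): inland to port — exclude.
CIF value = CFR price + insurance = 213466.84 + 353.50 = 213820.34
Import duty = 10068 × 3.34 = 33627.12
Buyer bears: insurance 353.50 + brokerage 481.75 + delivery 328.14 + duty 33627.12 = 34790.51
Landed cost = invoice 213466.84 + 34790.51 = 248257.35

Total landed cost: EUR 248257.35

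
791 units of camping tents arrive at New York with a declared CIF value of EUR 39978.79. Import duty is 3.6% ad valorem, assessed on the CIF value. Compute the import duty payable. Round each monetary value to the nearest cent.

Import duty = 39978.79 × 3.6% = 1439.24

Import duty: EUR 1439.24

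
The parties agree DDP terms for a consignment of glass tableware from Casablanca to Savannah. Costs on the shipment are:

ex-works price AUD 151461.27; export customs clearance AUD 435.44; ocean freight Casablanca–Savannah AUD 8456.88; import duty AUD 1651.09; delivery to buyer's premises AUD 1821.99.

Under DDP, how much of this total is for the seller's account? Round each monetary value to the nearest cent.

DDP: the seller bears all costs including import duty.
Seller's account: goods 151461.27 + export clearance 435.44 + freight 8456.88 + duty 1651.09 + delivery 1821.99 = 163826.67
Buyer's account: 0.00

Seller's account: AUD 163826.67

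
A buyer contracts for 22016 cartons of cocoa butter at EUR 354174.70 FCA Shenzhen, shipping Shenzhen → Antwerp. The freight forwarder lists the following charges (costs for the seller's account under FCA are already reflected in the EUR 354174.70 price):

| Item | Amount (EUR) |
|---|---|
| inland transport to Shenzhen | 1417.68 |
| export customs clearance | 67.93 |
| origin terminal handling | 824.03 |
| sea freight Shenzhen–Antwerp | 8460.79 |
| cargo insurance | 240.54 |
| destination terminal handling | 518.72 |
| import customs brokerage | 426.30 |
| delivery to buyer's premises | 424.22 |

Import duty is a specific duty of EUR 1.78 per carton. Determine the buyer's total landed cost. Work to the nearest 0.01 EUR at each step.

Total landed cost: EUR 404257.78

FCA: the seller delivers export-cleared goods to the carrier; the buyer bears costs from that point.
Already in the invoice (seller's account under FCA): inland to port, export clearance — exclude.
CIF value = FCA price + origin terminal + freight + insurance = 354174.70 + 824.03 + 8460.79 + 240.54 = 363700.06
Import duty = 22016 × 1.78 = 39188.48
Buyer bears: origin terminal 824.03 + freight 8460.79 + insurance 240.54 + destination terminal 518.72 + brokerage 426.30 + delivery 424.22 + duty 39188.48 = 50083.08
Landed cost = invoice 354174.70 + 50083.08 = 404257.78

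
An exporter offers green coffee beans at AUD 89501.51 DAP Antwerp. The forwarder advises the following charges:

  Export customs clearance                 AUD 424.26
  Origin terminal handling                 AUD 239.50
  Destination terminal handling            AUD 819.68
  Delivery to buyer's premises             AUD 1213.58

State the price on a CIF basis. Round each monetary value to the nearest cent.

CIF price: AUD 87468.25

Not relevant to the conversion: export clearance, origin terminal — on the seller under both DAP and CIF; already in the DAP price and stays in the CIF price.
From DAP to CIF, the seller no longer bears: destination terminal, delivery.
CIF price = 89501.51 − 819.68 − 1213.58 = 87468.25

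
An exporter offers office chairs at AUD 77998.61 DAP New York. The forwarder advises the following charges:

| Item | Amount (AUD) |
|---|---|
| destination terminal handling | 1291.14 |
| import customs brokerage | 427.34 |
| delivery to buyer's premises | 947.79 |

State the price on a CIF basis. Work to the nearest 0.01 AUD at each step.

CIF price: AUD 75759.68

Not relevant to the conversion: brokerage — on the buyer under both terms; not part of either seller's price.
From DAP to CIF, the seller no longer bears: destination terminal, delivery.
CIF price = 77998.61 − 1291.14 − 947.79 = 75759.68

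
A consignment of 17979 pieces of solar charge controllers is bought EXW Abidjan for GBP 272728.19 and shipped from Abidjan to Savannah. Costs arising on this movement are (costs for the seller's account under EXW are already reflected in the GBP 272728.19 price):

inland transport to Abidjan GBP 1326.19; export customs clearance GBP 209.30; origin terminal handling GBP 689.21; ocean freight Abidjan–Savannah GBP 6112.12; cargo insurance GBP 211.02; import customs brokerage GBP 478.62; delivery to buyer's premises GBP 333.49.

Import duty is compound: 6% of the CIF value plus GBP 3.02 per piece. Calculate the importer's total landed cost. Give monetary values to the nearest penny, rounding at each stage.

EXW: the seller makes goods available at their premises; the buyer bears all onward costs.
CIF value = EXW price + inland to port + export clearance + origin terminal + freight + insurance = 272728.19 + 1326.19 + 209.30 + 689.21 + 6112.12 + 211.02 = 281276.03
Ad valorem component: 281276.03 × 6% = 16876.56
Specific component: 17979 × 3.02 = 54296.58
Import duty = 16876.56 + 54296.58 = 71173.14
Buyer bears: inland to port 1326.19 + export clearance 209.30 + origin terminal 689.21 + freight 6112.12 + insurance 211.02 + brokerage 478.62 + delivery 333.49 + duty 71173.14 = 80533.09
Landed cost = invoice 272728.19 + 80533.09 = 353261.28

Total landed cost: GBP 353261.28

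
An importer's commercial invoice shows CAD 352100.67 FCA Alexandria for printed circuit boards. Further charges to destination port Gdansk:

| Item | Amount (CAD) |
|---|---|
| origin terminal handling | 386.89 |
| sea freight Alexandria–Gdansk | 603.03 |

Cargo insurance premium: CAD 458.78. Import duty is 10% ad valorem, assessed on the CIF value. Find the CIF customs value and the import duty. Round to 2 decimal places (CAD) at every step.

CIF = FCA price + pre-shipment costs + freight + insurance
CIF = 352100.67 + 386.89 + 603.03 + 458.78 = 353549.37
Import duty = 353549.37 × 10% = 35354.94

CIF value: CAD 353549.37; import duty: CAD 35354.94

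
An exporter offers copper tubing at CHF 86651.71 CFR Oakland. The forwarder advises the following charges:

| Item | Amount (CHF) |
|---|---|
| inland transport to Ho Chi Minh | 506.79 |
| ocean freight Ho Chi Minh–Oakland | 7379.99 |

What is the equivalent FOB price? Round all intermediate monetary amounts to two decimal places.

Not relevant to the conversion: inland to port — on the seller under both CFR and FOB; already in the CFR price and stays in the FOB price.
From CFR to FOB, the seller no longer bears: freight.
FOB price = 86651.71 − 7379.99 = 79271.72

FOB price: CHF 79271.72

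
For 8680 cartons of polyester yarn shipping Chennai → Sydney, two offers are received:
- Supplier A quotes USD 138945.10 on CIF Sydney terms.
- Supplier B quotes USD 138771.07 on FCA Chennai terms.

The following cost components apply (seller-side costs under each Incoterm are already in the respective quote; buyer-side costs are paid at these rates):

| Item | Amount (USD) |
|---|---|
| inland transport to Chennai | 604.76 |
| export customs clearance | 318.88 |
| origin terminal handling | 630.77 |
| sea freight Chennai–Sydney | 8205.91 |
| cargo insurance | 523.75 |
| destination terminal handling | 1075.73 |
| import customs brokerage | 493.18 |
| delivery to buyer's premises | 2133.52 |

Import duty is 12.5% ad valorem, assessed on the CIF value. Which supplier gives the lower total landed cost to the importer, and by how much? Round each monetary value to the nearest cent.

Supplier A is cheaper by USD 10334.70

Supplier A (CIF):
The CIF price already equals the CIF value: 138945.10
Import duty = 138945.10 × 12.5% = 17368.14
Buyer bears (A): 1075.73 + 493.18 + 2133.52 = 3702.43
Landed cost (A) = invoice 138945.10 + 3702.43 + duty 17368.14 = 160015.67
Supplier B (FCA):
CIF value = FCA price + origin terminal + freight + insurance = 138771.07 + 630.77 + 8205.91 + 523.75 = 148131.50
Import duty = 148131.50 × 12.5% = 18516.44
Buyer bears (B): 630.77 + 8205.91 + 523.75 + 1075.73 + 493.18 + 2133.52 = 13062.86
Landed cost (B) = invoice 138771.07 + 13062.86 + duty 18516.44 = 170350.37
Difference = |160015.67 − 170350.37| = 10334.70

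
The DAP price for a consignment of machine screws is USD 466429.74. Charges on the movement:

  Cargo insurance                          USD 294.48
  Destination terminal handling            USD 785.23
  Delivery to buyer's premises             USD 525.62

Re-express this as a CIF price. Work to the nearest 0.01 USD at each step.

Not relevant to the conversion: insurance — on the seller under both DAP and CIF; already in the DAP price and stays in the CIF price.
From DAP to CIF, the seller no longer bears: destination terminal, delivery.
CIF price = 466429.74 − 785.23 − 525.62 = 465118.89

CIF price: USD 465118.89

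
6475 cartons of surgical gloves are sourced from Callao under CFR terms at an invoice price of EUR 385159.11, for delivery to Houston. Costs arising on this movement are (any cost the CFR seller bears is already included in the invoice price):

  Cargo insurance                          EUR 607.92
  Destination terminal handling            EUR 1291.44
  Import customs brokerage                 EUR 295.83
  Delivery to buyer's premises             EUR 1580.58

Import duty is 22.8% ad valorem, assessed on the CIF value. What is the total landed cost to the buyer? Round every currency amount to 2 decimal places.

Total landed cost: EUR 476889.76

CFR: the seller pays costs through ocean freight to the destination port, but not insurance.
CIF value = CFR price + insurance = 385159.11 + 607.92 = 385767.03
Import duty = 385767.03 × 22.8% = 87954.88
Buyer bears: insurance 607.92 + destination terminal 1291.44 + brokerage 295.83 + delivery 1580.58 + duty 87954.88 = 91730.65
Landed cost = invoice 385159.11 + 91730.65 = 476889.76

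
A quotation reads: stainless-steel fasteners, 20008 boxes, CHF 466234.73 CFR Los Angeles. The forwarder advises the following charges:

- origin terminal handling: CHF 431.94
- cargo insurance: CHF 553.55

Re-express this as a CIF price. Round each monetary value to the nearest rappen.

CIF price: CHF 466788.28

Not relevant to the conversion: origin terminal — on the seller under both CFR and CIF; already in the CFR price and stays in the CIF price.
From CFR to CIF, the seller additionally bears: insurance.
CIF price = 466234.73 + 553.55 = 466788.28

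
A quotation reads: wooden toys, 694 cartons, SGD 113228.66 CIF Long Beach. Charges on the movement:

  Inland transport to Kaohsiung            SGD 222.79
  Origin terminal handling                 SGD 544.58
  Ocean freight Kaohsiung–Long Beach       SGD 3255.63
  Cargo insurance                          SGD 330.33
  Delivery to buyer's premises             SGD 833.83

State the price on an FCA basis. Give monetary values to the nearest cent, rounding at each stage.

Not relevant to the conversion: inland to port — on the seller under both CIF and FCA; already in the CIF price and stays in the FCA price. delivery — on the buyer under both terms; not part of either seller's price.
From CIF to FCA, the seller no longer bears: origin terminal, freight, insurance.
FCA price = 113228.66 − 544.58 − 3255.63 − 330.33 = 109098.12

FCA price: SGD 109098.12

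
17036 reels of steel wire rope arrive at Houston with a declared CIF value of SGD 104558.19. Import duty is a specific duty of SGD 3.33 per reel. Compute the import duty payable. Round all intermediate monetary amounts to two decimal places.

Import duty = 17036 × 3.33 = 56729.88

Import duty: SGD 56729.88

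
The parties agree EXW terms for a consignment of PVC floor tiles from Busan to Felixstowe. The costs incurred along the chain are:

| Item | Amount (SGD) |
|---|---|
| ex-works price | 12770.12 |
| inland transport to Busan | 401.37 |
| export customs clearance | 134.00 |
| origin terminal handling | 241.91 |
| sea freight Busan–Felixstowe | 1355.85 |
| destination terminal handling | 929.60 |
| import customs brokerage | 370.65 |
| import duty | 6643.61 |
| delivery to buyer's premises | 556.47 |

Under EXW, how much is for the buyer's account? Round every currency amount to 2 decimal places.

Buyer's account: SGD 10633.46

EXW: the seller makes goods available at their premises; the buyer bears all onward costs.
Seller's account: goods 12770.12 = 12770.12
Buyer's account: inland to port 401.37 + export clearance 134.00 + origin terminal 241.91 + freight 1355.85 + destination terminal 929.60 + brokerage 370.65 + duty 6643.61 + delivery 556.47 = 10633.46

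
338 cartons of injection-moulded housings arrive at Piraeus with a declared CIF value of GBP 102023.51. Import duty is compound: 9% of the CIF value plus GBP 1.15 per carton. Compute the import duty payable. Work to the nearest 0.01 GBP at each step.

Import duty: GBP 9570.82

Ad valorem component: 102023.51 × 9% = 9182.12
Specific component: 338 × 1.15 = 388.70
Import duty = 9182.12 + 388.70 = 9570.82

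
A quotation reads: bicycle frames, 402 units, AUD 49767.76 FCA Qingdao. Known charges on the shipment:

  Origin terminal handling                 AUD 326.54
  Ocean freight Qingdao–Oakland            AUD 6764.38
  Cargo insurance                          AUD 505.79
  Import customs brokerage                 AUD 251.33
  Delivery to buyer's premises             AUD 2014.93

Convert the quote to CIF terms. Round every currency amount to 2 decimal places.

CIF price: AUD 57364.47

Not relevant to the conversion: delivery, brokerage — on the buyer under both terms; not part of either seller's price.
From FCA to CIF, the seller additionally bears: origin terminal, freight, insurance.
CIF price = 49767.76 + 326.54 + 6764.38 + 505.79 = 57364.47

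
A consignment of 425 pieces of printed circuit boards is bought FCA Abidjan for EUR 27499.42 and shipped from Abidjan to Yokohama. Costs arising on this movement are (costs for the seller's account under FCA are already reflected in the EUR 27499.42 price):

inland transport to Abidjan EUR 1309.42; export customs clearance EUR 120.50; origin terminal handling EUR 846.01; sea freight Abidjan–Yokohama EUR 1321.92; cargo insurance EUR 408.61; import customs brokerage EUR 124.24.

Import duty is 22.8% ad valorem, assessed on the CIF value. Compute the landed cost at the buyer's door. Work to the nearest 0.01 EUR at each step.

FCA: the seller delivers export-cleared goods to the carrier; the buyer bears costs from that point.
Already in the invoice (seller's account under FCA): inland to port, export clearance — exclude.
CIF value = FCA price + origin terminal + freight + insurance = 27499.42 + 846.01 + 1321.92 + 408.61 = 30075.96
Import duty = 30075.96 × 22.8% = 6857.32
Buyer bears: origin terminal 846.01 + freight 1321.92 + insurance 408.61 + brokerage 124.24 + duty 6857.32 = 9558.10
Landed cost = invoice 27499.42 + 9558.10 = 37057.52

Total landed cost: EUR 37057.52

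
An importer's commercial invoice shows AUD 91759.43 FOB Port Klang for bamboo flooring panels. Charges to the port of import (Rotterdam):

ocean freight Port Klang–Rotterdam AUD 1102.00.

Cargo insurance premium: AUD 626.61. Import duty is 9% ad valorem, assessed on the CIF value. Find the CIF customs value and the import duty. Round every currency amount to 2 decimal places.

CIF value: AUD 93488.04; import duty: AUD 8413.92

CIF = FOB price + freight + insurance
CIF = 91759.43 + 1102.00 + 626.61 = 93488.04
Import duty = 93488.04 × 9% = 8413.92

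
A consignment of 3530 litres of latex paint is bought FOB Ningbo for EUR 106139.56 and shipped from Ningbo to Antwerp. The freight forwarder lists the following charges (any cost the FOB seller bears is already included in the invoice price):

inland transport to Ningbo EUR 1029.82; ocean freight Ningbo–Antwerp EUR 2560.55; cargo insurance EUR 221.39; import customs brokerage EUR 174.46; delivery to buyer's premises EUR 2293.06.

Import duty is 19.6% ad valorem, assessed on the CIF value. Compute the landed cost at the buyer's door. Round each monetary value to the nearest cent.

Total landed cost: EUR 132737.63

FOB: the seller bears costs until goods are on board at the origin port; the buyer bears freight, insurance and all costs thereafter.
Already in the invoice (seller's account under FOB): inland to port — exclude.
CIF value = FOB price + freight + insurance = 106139.56 + 2560.55 + 221.39 = 108921.50
Import duty = 108921.50 × 19.6% = 21348.61
Buyer bears: freight 2560.55 + insurance 221.39 + brokerage 174.46 + delivery 2293.06 + duty 21348.61 = 26598.07
Landed cost = invoice 106139.56 + 26598.07 = 132737.63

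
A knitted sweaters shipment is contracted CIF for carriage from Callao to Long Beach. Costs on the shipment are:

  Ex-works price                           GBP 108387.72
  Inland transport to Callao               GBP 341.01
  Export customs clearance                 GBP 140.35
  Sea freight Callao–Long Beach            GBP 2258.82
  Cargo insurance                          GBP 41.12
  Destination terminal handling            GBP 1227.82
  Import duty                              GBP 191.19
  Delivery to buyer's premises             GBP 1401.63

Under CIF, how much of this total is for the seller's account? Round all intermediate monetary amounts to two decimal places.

Seller's account: GBP 111169.02

CIF: the seller pays costs through ocean freight and marine insurance to the destination port.
Seller's account: goods 108387.72 + inland to port 341.01 + export clearance 140.35 + freight 2258.82 + insurance 41.12 = 111169.02
Buyer's account: destination terminal 1227.82 + duty 191.19 + delivery 1401.63 = 2820.64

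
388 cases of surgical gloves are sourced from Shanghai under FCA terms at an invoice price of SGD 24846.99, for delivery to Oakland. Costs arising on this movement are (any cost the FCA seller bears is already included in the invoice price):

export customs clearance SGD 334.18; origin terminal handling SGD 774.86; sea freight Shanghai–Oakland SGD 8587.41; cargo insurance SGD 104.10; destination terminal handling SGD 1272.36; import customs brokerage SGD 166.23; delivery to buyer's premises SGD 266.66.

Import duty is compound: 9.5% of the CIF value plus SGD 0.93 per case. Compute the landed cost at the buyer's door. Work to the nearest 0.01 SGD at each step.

FCA: the seller delivers export-cleared goods to the carrier; the buyer bears costs from that point.
Already in the invoice (seller's account under FCA): export clearance — exclude.
CIF value = FCA price + origin terminal + freight + insurance = 24846.99 + 774.86 + 8587.41 + 104.10 = 34313.36
Ad valorem component: 34313.36 × 9.5% = 3259.77
Specific component: 388 × 0.93 = 360.84
Import duty = 3259.77 + 360.84 = 3620.61
Buyer bears: origin terminal 774.86 + freight 8587.41 + insurance 104.10 + destination terminal 1272.36 + brokerage 166.23 + delivery 266.66 + duty 3620.61 = 14792.23
Landed cost = invoice 24846.99 + 14792.23 = 39639.22

Total landed cost: SGD 39639.22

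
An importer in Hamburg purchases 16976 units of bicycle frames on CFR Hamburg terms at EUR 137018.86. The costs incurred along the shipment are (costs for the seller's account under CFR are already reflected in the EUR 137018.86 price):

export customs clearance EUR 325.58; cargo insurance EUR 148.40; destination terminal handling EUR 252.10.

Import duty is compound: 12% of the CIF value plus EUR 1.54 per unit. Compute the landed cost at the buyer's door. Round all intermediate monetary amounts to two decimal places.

Total landed cost: EUR 180022.47

CFR: the seller pays costs through ocean freight to the destination port, but not insurance.
Already in the invoice (seller's account under CFR): export clearance — exclude.
CIF value = CFR price + insurance = 137018.86 + 148.40 = 137167.26
Ad valorem component: 137167.26 × 12% = 16460.07
Specific component: 16976 × 1.54 = 26143.04
Import duty = 16460.07 + 26143.04 = 42603.11
Buyer bears: insurance 148.40 + destination terminal 252.10 + duty 42603.11 = 43003.61
Landed cost = invoice 137018.86 + 43003.61 = 180022.47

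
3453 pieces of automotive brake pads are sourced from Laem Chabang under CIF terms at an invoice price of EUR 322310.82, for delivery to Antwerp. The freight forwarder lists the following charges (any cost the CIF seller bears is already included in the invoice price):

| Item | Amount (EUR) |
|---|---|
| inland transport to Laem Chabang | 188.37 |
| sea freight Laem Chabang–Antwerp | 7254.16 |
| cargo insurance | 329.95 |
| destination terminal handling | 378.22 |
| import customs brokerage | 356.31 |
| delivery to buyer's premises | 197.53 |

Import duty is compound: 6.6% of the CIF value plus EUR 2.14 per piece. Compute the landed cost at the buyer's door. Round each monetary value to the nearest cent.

Total landed cost: EUR 351904.81

CIF: the seller pays costs through ocean freight and marine insurance to the destination port.
Already in the invoice (seller's account under CIF): inland to port, freight, insurance — exclude.
The CIF price already equals the CIF value: 322310.82
Ad valorem component: 322310.82 × 6.6% = 21272.51
Specific component: 3453 × 2.14 = 7389.42
Import duty = 21272.51 + 7389.42 = 28661.93
Buyer bears: destination terminal 378.22 + brokerage 356.31 + delivery 197.53 + duty 28661.93 = 29593.99
Landed cost = invoice 322310.82 + 29593.99 = 351904.81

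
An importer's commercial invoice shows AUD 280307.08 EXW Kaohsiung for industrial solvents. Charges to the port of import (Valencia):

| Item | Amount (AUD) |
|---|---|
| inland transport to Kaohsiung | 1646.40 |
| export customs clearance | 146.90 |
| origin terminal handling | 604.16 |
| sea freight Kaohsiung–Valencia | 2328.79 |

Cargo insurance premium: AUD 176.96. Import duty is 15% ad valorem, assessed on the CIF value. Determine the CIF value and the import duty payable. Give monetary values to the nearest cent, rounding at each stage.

CIF value: AUD 285210.29; import duty: AUD 42781.54

CIF = EXW price + pre-shipment costs + freight + insurance
CIF = 280307.08 + 1646.40 + 146.90 + 604.16 + 2328.79 + 176.96 = 285210.29
Import duty = 285210.29 × 15% = 42781.54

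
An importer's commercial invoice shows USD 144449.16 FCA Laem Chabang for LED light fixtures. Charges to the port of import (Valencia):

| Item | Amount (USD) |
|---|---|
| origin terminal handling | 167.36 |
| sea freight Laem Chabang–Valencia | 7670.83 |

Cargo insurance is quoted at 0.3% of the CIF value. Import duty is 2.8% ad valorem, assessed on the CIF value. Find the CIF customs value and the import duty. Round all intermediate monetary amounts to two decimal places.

CIF value: USD 152745.59; import duty: USD 4276.88

Let C be the CIF value. C = FCA price + pre-shipment costs + freight + 0.3% × C
C − 0.3% × C = 144449.16 + 167.36 + 7670.83
0.997 × C = 152287.35
C = 152287.35 / 0.997 = 152745.59
Insurance premium = 0.3% × 152745.59 = 458.24
Import duty = 152745.59 × 2.8% = 4276.88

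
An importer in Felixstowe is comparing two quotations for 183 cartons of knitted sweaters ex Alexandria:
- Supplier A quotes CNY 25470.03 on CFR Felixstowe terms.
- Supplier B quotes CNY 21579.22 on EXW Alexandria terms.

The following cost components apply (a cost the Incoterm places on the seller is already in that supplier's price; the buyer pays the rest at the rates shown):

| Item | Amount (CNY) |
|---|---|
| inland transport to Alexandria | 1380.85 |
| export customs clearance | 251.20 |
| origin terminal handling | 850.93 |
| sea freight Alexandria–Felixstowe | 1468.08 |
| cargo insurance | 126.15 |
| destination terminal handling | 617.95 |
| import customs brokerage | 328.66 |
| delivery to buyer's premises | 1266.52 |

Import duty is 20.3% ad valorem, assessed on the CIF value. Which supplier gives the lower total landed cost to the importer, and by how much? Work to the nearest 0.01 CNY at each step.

Supplier A (CFR):
CIF value = CFR price + insurance = 25470.03 + 126.15 = 25596.18
Import duty = 25596.18 × 20.3% = 5196.02
Buyer bears (A): 126.15 + 617.95 + 328.66 + 1266.52 = 2339.28
Landed cost (A) = invoice 25470.03 + 2339.28 + duty 5196.02 = 33005.33
Supplier B (EXW):
CIF value = EXW price + inland to port + export clearance + origin terminal + freight + insurance = 21579.22 + 1380.85 + 251.20 + 850.93 + 1468.08 + 126.15 = 25656.43
Import duty = 25656.43 × 20.3% = 5208.26
Buyer bears (B): 1380.85 + 251.20 + 850.93 + 1468.08 + 126.15 + 617.95 + 328.66 + 1266.52 = 6290.34
Landed cost (B) = invoice 21579.22 + 6290.34 + duty 5208.26 = 33077.82
Difference = |33005.33 − 33077.82| = 72.49

Supplier A is cheaper by CNY 72.49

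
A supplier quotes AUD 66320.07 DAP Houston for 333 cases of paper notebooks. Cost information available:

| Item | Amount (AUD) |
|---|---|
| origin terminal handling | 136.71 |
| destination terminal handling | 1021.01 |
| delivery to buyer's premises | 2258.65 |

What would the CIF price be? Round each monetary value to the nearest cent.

CIF price: AUD 63040.41

Not relevant to the conversion: origin terminal — on the seller under both DAP and CIF; already in the DAP price and stays in the CIF price.
From DAP to CIF, the seller no longer bears: destination terminal, delivery.
CIF price = 66320.07 − 1021.01 − 2258.65 = 63040.41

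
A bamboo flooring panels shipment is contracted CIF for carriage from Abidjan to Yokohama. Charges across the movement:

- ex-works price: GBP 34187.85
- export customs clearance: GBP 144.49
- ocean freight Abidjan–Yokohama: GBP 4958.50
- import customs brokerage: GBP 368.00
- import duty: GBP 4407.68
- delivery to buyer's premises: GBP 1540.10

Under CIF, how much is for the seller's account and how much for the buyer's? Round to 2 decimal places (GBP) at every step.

Seller: GBP 39290.84; buyer: GBP 6315.78

CIF: the seller pays costs through ocean freight and marine insurance to the destination port.
Seller's account: goods 34187.85 + export clearance 144.49 + freight 4958.50 = 39290.84
Buyer's account: brokerage 368.00 + duty 4407.68 + delivery 1540.10 = 6315.78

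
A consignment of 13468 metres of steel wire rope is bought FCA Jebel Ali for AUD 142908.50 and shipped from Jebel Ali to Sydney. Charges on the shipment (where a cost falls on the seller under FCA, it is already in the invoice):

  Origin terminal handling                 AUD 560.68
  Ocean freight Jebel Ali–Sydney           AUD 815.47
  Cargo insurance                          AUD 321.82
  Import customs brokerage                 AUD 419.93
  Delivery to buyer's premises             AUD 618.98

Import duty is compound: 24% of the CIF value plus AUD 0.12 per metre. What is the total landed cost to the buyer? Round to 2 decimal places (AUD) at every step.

FCA: the seller delivers export-cleared goods to the carrier; the buyer bears costs from that point.
CIF value = FCA price + origin terminal + freight + insurance = 142908.50 + 560.68 + 815.47 + 321.82 = 144606.47
Ad valorem component: 144606.47 × 24% = 34705.55
Specific component: 13468 × 0.12 = 1616.16
Import duty = 34705.55 + 1616.16 = 36321.71
Buyer bears: origin terminal 560.68 + freight 815.47 + insurance 321.82 + brokerage 419.93 + delivery 618.98 + duty 36321.71 = 39058.59
Landed cost = invoice 142908.50 + 39058.59 = 181967.09

Total landed cost: AUD 181967.09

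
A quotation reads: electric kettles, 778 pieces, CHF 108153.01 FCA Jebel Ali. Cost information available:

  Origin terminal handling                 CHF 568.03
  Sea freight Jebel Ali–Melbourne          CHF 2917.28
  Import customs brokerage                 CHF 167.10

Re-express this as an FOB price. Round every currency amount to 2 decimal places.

FOB price: CHF 108721.04

Not relevant to the conversion: brokerage, freight — on the buyer under both terms; not part of either seller's price.
From FCA to FOB, the seller additionally bears: origin terminal.
FOB price = 108153.01 + 568.03 = 108721.04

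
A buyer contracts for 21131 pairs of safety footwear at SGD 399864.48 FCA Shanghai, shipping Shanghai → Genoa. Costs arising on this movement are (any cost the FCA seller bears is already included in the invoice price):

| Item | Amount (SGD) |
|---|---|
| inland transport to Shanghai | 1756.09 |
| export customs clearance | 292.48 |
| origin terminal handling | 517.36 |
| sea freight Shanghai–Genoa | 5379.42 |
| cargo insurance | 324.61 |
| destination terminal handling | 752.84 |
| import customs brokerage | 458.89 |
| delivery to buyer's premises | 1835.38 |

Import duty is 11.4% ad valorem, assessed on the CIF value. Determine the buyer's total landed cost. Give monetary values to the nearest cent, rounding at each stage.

FCA: the seller delivers export-cleared goods to the carrier; the buyer bears costs from that point.
Already in the invoice (seller's account under FCA): inland to port, export clearance — exclude.
CIF value = FCA price + origin terminal + freight + insurance = 399864.48 + 517.36 + 5379.42 + 324.61 = 406085.87
Import duty = 406085.87 × 11.4% = 46293.79
Buyer bears: origin terminal 517.36 + freight 5379.42 + insurance 324.61 + destination terminal 752.84 + brokerage 458.89 + delivery 1835.38 + duty 46293.79 = 55562.29
Landed cost = invoice 399864.48 + 55562.29 = 455426.77

Total landed cost: SGD 455426.77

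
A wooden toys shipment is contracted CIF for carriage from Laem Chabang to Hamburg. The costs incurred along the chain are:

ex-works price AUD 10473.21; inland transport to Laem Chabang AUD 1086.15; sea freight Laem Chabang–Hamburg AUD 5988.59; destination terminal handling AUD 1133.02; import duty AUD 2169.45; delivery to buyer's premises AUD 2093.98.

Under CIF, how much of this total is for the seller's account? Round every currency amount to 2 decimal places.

Seller's account: AUD 17547.95

CIF: the seller pays costs through ocean freight and marine insurance to the destination port.
Seller's account: goods 10473.21 + inland to port 1086.15 + freight 5988.59 = 17547.95
Buyer's account: destination terminal 1133.02 + duty 2169.45 + delivery 2093.98 = 5396.45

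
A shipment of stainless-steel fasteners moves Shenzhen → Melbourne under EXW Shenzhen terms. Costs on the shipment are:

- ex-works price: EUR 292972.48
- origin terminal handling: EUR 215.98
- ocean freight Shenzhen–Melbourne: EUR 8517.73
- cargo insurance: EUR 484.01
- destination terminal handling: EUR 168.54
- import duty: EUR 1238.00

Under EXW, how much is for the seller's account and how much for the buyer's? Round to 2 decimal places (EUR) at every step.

EXW: the seller makes goods available at their premises; the buyer bears all onward costs.
Seller's account: goods 292972.48 = 292972.48
Buyer's account: origin terminal 215.98 + freight 8517.73 + insurance 484.01 + destination terminal 168.54 + duty 1238.00 = 10624.26

Seller: EUR 292972.48; buyer: EUR 10624.26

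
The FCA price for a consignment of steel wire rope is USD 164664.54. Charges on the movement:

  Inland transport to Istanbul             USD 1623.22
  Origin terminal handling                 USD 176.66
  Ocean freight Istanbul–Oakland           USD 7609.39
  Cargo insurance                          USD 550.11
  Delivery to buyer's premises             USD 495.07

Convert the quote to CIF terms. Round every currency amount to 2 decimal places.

CIF price: USD 173000.70

Not relevant to the conversion: inland to port — on the seller under both FCA and CIF; already in the FCA price and stays in the CIF price. delivery — on the buyer under both terms; not part of either seller's price.
From FCA to CIF, the seller additionally bears: origin terminal, freight, insurance.
CIF price = 164664.54 + 176.66 + 7609.39 + 550.11 = 173000.70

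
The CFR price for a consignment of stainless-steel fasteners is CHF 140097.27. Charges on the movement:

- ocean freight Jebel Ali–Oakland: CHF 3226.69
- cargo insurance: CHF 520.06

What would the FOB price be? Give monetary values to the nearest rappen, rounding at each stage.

FOB price: CHF 136870.58

Not relevant to the conversion: insurance — on the buyer under both terms; not part of either seller's price.
From CFR to FOB, the seller no longer bears: freight.
FOB price = 140097.27 − 3226.69 = 136870.58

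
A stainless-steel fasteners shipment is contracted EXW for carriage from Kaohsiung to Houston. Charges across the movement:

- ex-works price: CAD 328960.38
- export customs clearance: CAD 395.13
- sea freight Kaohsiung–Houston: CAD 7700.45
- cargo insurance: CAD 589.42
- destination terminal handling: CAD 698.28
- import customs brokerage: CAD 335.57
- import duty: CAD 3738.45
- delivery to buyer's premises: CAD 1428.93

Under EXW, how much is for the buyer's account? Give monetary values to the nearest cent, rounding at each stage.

Buyer's account: CAD 14886.23

EXW: the seller makes goods available at their premises; the buyer bears all onward costs.
Seller's account: goods 328960.38 = 328960.38
Buyer's account: export clearance 395.13 + freight 7700.45 + insurance 589.42 + destination terminal 698.28 + brokerage 335.57 + duty 3738.45 + delivery 1428.93 = 14886.23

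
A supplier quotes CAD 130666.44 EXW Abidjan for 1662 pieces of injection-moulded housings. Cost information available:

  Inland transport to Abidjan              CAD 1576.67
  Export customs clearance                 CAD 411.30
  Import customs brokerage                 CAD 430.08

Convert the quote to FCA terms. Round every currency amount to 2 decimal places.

Not relevant to the conversion: brokerage — on the buyer under both terms; not part of either seller's price.
From EXW to FCA, the seller additionally bears: inland to port, export clearance.
FCA price = 130666.44 + 1576.67 + 411.30 = 132654.41

FCA price: CAD 132654.41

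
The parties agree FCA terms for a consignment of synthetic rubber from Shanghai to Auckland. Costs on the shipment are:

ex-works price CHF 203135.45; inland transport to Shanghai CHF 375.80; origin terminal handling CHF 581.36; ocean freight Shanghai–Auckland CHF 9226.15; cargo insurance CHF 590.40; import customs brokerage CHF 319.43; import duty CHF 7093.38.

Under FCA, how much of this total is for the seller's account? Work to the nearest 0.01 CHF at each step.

FCA: the seller delivers export-cleared goods to the carrier; the buyer bears costs from that point.
Seller's account: goods 203135.45 + inland to port 375.80 = 203511.25
Buyer's account: origin terminal 581.36 + freight 9226.15 + insurance 590.40 + brokerage 319.43 + duty 7093.38 = 17810.72

Seller's account: CHF 203511.25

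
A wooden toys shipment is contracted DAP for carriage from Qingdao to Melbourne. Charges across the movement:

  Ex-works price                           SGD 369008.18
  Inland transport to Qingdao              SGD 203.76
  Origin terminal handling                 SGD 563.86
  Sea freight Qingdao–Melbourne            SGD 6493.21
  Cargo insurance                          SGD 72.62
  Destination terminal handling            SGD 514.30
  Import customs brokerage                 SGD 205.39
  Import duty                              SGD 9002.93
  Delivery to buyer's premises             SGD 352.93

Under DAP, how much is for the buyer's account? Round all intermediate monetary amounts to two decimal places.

Buyer's account: SGD 9208.32

DAP: the seller bears all costs to the named destination except import duty and clearance.
Seller's account: goods 369008.18 + inland to port 203.76 + origin terminal 563.86 + freight 6493.21 + insurance 72.62 + destination terminal 514.30 + delivery 352.93 = 377208.86
Buyer's account: brokerage 205.39 + duty 9002.93 = 9208.32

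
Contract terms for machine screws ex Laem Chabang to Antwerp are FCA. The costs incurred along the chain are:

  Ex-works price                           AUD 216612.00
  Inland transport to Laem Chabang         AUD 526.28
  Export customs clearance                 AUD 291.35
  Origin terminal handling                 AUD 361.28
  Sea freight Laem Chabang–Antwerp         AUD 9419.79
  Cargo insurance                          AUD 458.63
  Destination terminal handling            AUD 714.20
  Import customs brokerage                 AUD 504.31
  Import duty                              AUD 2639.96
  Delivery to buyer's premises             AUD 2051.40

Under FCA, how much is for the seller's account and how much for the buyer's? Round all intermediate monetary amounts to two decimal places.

FCA: the seller delivers export-cleared goods to the carrier; the buyer bears costs from that point.
Seller's account: goods 216612.00 + inland to port 526.28 + export clearance 291.35 = 217429.63
Buyer's account: origin terminal 361.28 + freight 9419.79 + insurance 458.63 + destination terminal 714.20 + brokerage 504.31 + duty 2639.96 + delivery 2051.40 = 16149.57

Seller: AUD 217429.63; buyer: AUD 16149.57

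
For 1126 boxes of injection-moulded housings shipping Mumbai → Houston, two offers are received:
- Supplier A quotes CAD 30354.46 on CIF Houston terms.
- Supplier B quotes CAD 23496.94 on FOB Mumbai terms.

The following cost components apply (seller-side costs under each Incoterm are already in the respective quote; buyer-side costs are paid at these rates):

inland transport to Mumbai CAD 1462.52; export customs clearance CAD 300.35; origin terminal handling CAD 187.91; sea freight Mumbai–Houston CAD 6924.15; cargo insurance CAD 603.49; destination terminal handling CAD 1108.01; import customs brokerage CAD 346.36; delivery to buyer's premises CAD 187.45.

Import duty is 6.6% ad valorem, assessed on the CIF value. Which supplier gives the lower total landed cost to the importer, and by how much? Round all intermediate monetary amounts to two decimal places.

Supplier A (CIF):
The CIF price already equals the CIF value: 30354.46
Import duty = 30354.46 × 6.6% = 2003.39
Buyer bears (A): 1108.01 + 346.36 + 187.45 = 1641.82
Landed cost (A) = invoice 30354.46 + 1641.82 + duty 2003.39 = 33999.67
Supplier B (FOB):
CIF value = FOB price + freight + insurance = 23496.94 + 6924.15 + 603.49 = 31024.58
Import duty = 31024.58 × 6.6% = 2047.62
Buyer bears (B): 6924.15 + 603.49 + 1108.01 + 346.36 + 187.45 = 9169.46
Landed cost (B) = invoice 23496.94 + 9169.46 + duty 2047.62 = 34714.02
Difference = |33999.67 − 34714.02| = 714.35

Supplier A is cheaper by CAD 714.35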